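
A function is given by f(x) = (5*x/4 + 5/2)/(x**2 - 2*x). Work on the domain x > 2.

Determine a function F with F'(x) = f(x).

An antiderivative is F(x) = -5*log(x)/4 + 5*log(x - 2)/2.

The denominator factors as 4*x*(x - 2); partial fractions split f into directly integrable pieces: 5/(2*(x - 2)) - 5/(4*x).
Check: d/dx[-5*log(x)/4 + 5*log(x - 2)/2] = (5*x + 10)/(4*x**2 - 8*x), which equals f(x).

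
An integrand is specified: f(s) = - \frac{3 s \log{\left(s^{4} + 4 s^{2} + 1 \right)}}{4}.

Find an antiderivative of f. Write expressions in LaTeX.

Since d/ds undoes antidifferentiation here, F'(s) = f(s) is required of F(s).
Check: d/ds[- \frac{3 s^{2} \log{\left(s^{4} + 4 s^{2} + 1 \right)}}{8} + \frac{3 s^{2}}{4} - \frac{3 \log{\left(s^{2} - \sqrt{3} + 2 \right)}}{4} + \frac{3 \sqrt{3} \log{\left(s^{2} - \sqrt{3} + 2 \right)}}{8} - \frac{3 \log{\left(s^{2} + \sqrt{3} + 2 \right)}}{4} - \frac{3 \sqrt{3} \log{\left(s^{2} + \sqrt{3} + 2 \right)}}{8}] = - \frac{3 s \log{\left(s^{4} + 4 s^{2} + 1 \right)}}{4} = f(s).

An antiderivative is F(s) = - \frac{3 s^{2} \log{\left(s^{4} + 4 s^{2} + 1 \right)}}{8} + \frac{3 s^{2}}{4} - \frac{3 \log{\left(s^{2} - \sqrt{3} + 2 \right)}}{4} + \frac{3 \sqrt{3} \log{\left(s^{2} - \sqrt{3} + 2 \right)}}{8} - \frac{3 \log{\left(s^{2} + \sqrt{3} + 2 \right)}}{4} - \frac{3 \sqrt{3} \log{\left(s^{2} + \sqrt{3} + 2 \right)}}{8}.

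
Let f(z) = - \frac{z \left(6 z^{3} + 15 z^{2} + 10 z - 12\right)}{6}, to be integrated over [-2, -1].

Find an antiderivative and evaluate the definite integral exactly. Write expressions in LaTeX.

Antiderivative: F(z) = - \frac{z^{5}}{5} - \frac{5 z^{4}}{8} - \frac{5 z^{3}}{9} + z^{2}; value = - \frac{1337}{360}

An antiderivative F(z) passes only if d/dz[F] lands on f(z) exactly.
F(z) = - \frac{z^{5}}{5} - \frac{5 z^{4}}{8} - \frac{5 z^{3}}{9} + z^{2} is an antiderivative of f.
Check: d/dz[- \frac{z^{5}}{5} - \frac{5 z^{4}}{8} - \frac{5 z^{3}}{9} + z^{2}] = - z^{4} - \frac{5 z^{3}}{2} - \frac{5 z^{2}}{3} + 2 z, which equals f(z).
F(-1) = \frac{407}{360}; F(-2) = \frac{218}{45}.
Integral = F(-1) - F(-2) = - \frac{1337}{360}.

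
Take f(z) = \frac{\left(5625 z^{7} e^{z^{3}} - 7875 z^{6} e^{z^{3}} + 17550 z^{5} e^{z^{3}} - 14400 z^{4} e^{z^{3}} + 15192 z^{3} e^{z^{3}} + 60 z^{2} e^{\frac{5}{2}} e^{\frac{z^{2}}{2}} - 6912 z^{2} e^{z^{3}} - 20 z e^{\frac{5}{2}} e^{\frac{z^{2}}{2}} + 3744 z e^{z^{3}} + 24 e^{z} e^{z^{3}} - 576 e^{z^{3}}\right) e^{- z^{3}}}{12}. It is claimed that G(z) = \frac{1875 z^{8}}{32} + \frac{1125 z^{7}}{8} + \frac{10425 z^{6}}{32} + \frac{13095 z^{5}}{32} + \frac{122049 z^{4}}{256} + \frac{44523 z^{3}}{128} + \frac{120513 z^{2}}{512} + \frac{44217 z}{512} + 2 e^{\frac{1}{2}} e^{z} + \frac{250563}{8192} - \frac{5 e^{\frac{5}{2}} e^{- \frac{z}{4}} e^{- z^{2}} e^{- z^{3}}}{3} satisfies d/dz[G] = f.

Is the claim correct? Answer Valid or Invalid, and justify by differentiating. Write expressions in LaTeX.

d/dz[G] = \frac{\left(720000 z^{7} e^{\frac{z}{4}} e^{z^{2}} e^{z^{3}} + 1512000 z^{6} e^{\frac{z}{4}} e^{z^{2}} e^{z^{3}} + 3002400 z^{5} e^{\frac{z}{4}} e^{z^{2}} e^{z^{3}} + 3142800 z^{4} e^{\frac{z}{4}} e^{z^{2}} e^{z^{3}} + 2929176 z^{3} e^{\frac{z}{4}} e^{z^{2}} e^{z^{3}} + 1602828 z^{2} e^{\frac{z}{4}} e^{z^{2}} e^{z^{3}} + 7680 z^{2} e^{\frac{5}{2}} + 723078 z e^{\frac{z}{4}} e^{z^{2}} e^{z^{3}} + 5120 z e^{\frac{5}{2}} + 3072 e^{\frac{1}{2}} e^{\frac{5 z}{4}} e^{z^{2}} e^{z^{3}} + 132651 e^{\frac{z}{4}} e^{z^{2}} e^{z^{3}} + 640 e^{\frac{5}{2}}\right) e^{- \frac{z}{4}} e^{- z^{2}} e^{- z^{3}}}{1536}
d/dz[G] - f(z) = \frac{\left(2520000 z^{6} e^{z^{3}} + 756000 z^{5} e^{z^{3}} + 4986000 z^{4} e^{z^{3}} + 984600 z^{3} e^{z^{3}} - 7680 z^{2} e^{\frac{5}{2}} e^{\frac{z^{2}}{2}} + 2487564 z^{2} e^{z^{3}} + 7680 z^{2} e^{\frac{5}{2}} e^{- \frac{z}{4}} e^{- z^{2}} + 2560 z e^{\frac{5}{2}} e^{\frac{z^{2}}{2}} + 243846 z e^{z^{3}} + 5120 z e^{\frac{5}{2}} e^{- \frac{z}{4}} e^{- z^{2}} - 3072 e^{z} e^{z^{3}} + 3072 e^{\frac{1}{2}} e^{z} e^{z^{3}} + 206379 e^{z^{3}} + 640 e^{\frac{5}{2}} e^{- \frac{z}{4}} e^{- z^{2}}\right) e^{- z^{3}}}{1536} != 0.

Invalid: d/dz[G] - f = \frac{\left(2520000 z^{6} e^{z^{3}} + 756000 z^{5} e^{z^{3}} + 4986000 z^{4} e^{z^{3}} + 984600 z^{3} e^{z^{3}} - 7680 z^{2} e^{\frac{5}{2}} e^{\frac{z^{2}}{2}} + 2487564 z^{2} e^{z^{3}} + 7680 z^{2} e^{\frac{5}{2}} e^{- \frac{z}{4}} e^{- z^{2}} + 2560 z e^{\frac{5}{2}} e^{\frac{z^{2}}{2}} + 243846 z e^{z^{3}} + 5120 z e^{\frac{5}{2}} e^{- \frac{z}{4}} e^{- z^{2}} - 3072 e^{z} e^{z^{3}} + 3072 e^{\frac{1}{2}} e^{z} e^{z^{3}} + 206379 e^{z^{3}} + 640 e^{\frac{5}{2}} e^{- \frac{z}{4}} e^{- z^{2}}\right) e^{- z^{3}}}{1536}, which is not 0.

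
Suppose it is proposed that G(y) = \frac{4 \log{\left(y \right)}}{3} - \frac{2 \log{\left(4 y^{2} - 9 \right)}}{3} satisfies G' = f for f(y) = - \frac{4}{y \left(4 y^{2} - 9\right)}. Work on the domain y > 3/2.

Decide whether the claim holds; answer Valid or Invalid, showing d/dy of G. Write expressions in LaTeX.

d/dy[G] = - \frac{12}{4 y^{3} - 9 y}
d/dy[G] - f(y) = - \frac{8}{4 y^{3} - 9 y} != 0.

Invalid: d/dy[G] - f = - \frac{8}{4 y^{3} - 9 y}, which is not 0.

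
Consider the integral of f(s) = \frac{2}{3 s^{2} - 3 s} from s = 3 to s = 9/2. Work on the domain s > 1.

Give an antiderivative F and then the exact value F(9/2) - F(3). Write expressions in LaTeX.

The denominator factors as 3 s \left(s - 1\right); partial fractions split f into directly integrable pieces: \frac{2}{3 \left(s - 1\right)} - \frac{2}{3 s}.
F(s) = - \frac{2 \log{\left(s \right)}}{3} + \frac{2 \log{\left(s - 1 \right)}}{3} is an antiderivative of f.
Check: d/ds[- \frac{2 \log{\left(s \right)}}{3} + \frac{2 \log{\left(s - 1 \right)}}{3}] = \frac{2}{3 s^{2} - 3 s} = f(s).
F(9/2) = - \frac{2 \log{\left(\frac{9}{2} \right)}}{3} + \frac{2 \log{\left(\frac{7}{2} \right)}}{3}; F(3) = - \frac{2 \log{\left(3 \right)}}{3} + \frac{2 \log{\left(2 \right)}}{3}.
Integral = F(9/2) - F(3) = - \frac{2 \log{\left(\frac{9}{2} \right)}}{3} - \frac{2 \log{\left(2 \right)}}{3} + \frac{2 \log{\left(3 \right)}}{3} + \frac{2 \log{\left(\frac{7}{2} \right)}}{3}.

Antiderivative: F(s) = - \frac{2 \log{\left(s \right)}}{3} + \frac{2 \log{\left(s - 1 \right)}}{3}; value = - \frac{2 \log{\left(\frac{9}{2} \right)}}{3} - \frac{2 \log{\left(2 \right)}}{3} + \frac{2 \log{\left(3 \right)}}{3} + \frac{2 \log{\left(\frac{7}{2} \right)}}{3}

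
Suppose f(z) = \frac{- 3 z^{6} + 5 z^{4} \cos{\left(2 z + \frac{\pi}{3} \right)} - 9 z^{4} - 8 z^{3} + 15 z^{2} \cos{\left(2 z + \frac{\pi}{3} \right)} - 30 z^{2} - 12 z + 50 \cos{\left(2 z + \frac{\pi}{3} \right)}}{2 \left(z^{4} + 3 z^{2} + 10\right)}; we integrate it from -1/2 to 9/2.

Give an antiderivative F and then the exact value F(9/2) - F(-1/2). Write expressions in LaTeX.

Antiderivative: F(z) = - \frac{z^{3}}{2} - \log{\left(\frac{z^{4}}{2} + \frac{3 z^{2}}{2} + 5 \right)} + \frac{5 \sin{\left(2 z + \frac{\pi}{3} \right)}}{4}; value = - \frac{365}{8} - \log{\left(\frac{7693}{32} \right)} + \frac{5 \sin{\left(\frac{\pi}{3} + 9 \right)}}{4} - \frac{5 \cos{\left(\frac{\pi}{6} + 1 \right)}}{4} + \log{\left(\frac{173}{32} \right)}

An antiderivative F(z) passes only if d/dz[F] lands on f(z) exactly.
F(z) = - \frac{z^{3}}{2} - \log{\left(\frac{z^{4}}{2} + \frac{3 z^{2}}{2} + 5 \right)} + \frac{5 \sin{\left(2 z + \frac{\pi}{3} \right)}}{4} is an antiderivative of f.
Check: d/dz[- \frac{z^{3}}{2} - \log{\left(\frac{z^{4}}{2} + \frac{3 z^{2}}{2} + 5 \right)} + \frac{5 \sin{\left(2 z + \frac{\pi}{3} \right)}}{4}] = \frac{- 3 z^{6} + 5 z^{4} \cos{\left(2 z + \frac{\pi}{3} \right)} - 9 z^{4} - 8 z^{3} + 15 z^{2} \cos{\left(2 z + \frac{\pi}{3} \right)} - 30 z^{2} - 12 z + 50 \cos{\left(2 z + \frac{\pi}{3} \right)}}{2 z^{4} + 6 z^{2} + 20}, which equals f(z).
F(9/2) = - \frac{729}{16} - \log{\left(\frac{7693}{32} \right)} + \frac{5 \sin{\left(\frac{\pi}{3} + 9 \right)}}{4}; F(-1/2) = - \log{\left(\frac{173}{32} \right)} + \frac{5 \cos{\left(\frac{\pi}{6} + 1 \right)}}{4} + \frac{1}{16}.
Integral = F(9/2) - F(-1/2) = - \frac{365}{8} - \log{\left(\frac{7693}{32} \right)} + \frac{5 \sin{\left(\frac{\pi}{3} + 9 \right)}}{4} - \frac{5 \cos{\left(\frac{\pi}{6} + 1 \right)}}{4} + \log{\left(\frac{173}{32} \right)}.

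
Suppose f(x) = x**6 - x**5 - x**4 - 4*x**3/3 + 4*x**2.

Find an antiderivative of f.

An antiderivative is F(x) = x**3*(30*x**4 - 35*x**3 - 42*x**2 - 70*x + 280)/210.

The integrand splits into summands that can be handled one at a time.
Check: d/dx[x**3*(30*x**4 - 35*x**3 - 42*x**2 - 70*x + 280)/210] = x**6 - x**5 - x**4 - 4*x**3/3 + 4*x**2 = f(x).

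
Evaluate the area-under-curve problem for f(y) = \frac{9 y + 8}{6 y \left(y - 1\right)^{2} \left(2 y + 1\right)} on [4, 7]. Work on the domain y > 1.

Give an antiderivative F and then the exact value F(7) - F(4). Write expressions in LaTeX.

Factor the denominator (6 y \left(y - 1\right)^{2} \left(2 y + 1\right)) and decompose: f = - \frac{14}{27 \left(2 y + 1\right)} - \frac{29}{27 \left(y - 1\right)} + \frac{17}{18 \left(y - 1\right)^{2}} + \frac{4}{3 y}; each piece integrates to a log, atan, or power term.
F(y) = - \frac{- 72 y \log{\left(y \right)} + 58 y \log{\left(y - 1 \right)} + 14 y \log{\left(y + \frac{1}{2} \right)} + 72 \log{\left(y \right)} - 58 \log{\left(y - 1 \right)} - 14 \log{\left(y + \frac{1}{2} \right)} + 51}{54 \left(y - 1\right)} is an antiderivative of f.
Check: d/dy[- \frac{- 72 y \log{\left(y \right)} + 58 y \log{\left(y - 1 \right)} + 14 y \log{\left(y + \frac{1}{2} \right)} + 72 \log{\left(y \right)} - 58 \log{\left(y - 1 \right)} - 14 \log{\left(y + \frac{1}{2} \right)} + 51}{54 \left(y - 1\right)}] = \frac{9 y + 8}{12 y^{4} - 18 y^{3} + 6 y}, which equals f(y).
F(7) = - \frac{29 \log{\left(6 \right)}}{27} - \frac{7 \log{\left(\frac{15}{2} \right)}}{27} - \frac{17}{108} + \frac{4 \log{\left(7 \right)}}{3}; F(4) = - \frac{29 \log{\left(3 \right)}}{27} - \frac{7 \log{\left(\frac{9}{2} \right)}}{27} - \frac{17}{54} + \frac{4 \log{\left(4 \right)}}{3}.
Integral = F(7) - F(4) = - \frac{29 \log{\left(6 \right)}}{27} - \frac{4 \log{\left(4 \right)}}{3} - \frac{7 \log{\left(\frac{15}{2} \right)}}{27} + \frac{17}{108} + \frac{7 \log{\left(\frac{9}{2} \right)}}{27} + \frac{29 \log{\left(3 \right)}}{27} + \frac{4 \log{\left(7 \right)}}{3}.

Antiderivative: F(y) = - \frac{- 72 y \log{\left(y \right)} + 58 y \log{\left(y - 1 \right)} + 14 y \log{\left(y + \frac{1}{2} \right)} + 72 \log{\left(y \right)} - 58 \log{\left(y - 1 \right)} - 14 \log{\left(y + \frac{1}{2} \right)} + 51}{54 \left(y - 1\right)}; value = - \frac{29 \log{\left(6 \right)}}{27} - \frac{4 \log{\left(4 \right)}}{3} - \frac{7 \log{\left(\frac{15}{2} \right)}}{27} + \frac{17}{108} + \frac{7 \log{\left(\frac{9}{2} \right)}}{27} + \frac{29 \log{\left(3 \right)}}{27} + \frac{4 \log{\left(7 \right)}}{3}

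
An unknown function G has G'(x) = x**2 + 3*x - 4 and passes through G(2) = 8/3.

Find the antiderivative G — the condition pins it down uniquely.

The integrand splits into summands that can be handled one at a time.
A general antiderivative is x**3/3 + 3*x**2/2 - 4*x + C.
The condition gives C = 8/3 - (2/3) = 2.
So G(x) = x**3/3 + 3*x**2/2 - 4*x + 2.
Check: d/dx[x**3/3 + 3*x**2/2 - 4*x + 2] = x**2 + 3*x - 4 = G'(x).

G(x) = x**3/3 + 3*x**2/2 - 4*x + 2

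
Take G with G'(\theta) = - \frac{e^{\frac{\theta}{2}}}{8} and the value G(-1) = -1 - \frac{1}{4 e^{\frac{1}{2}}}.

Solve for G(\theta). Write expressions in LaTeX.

Since d/d\theta undoes antidifferentiation here, G(\theta) must give back the stated G'(\theta).
A general antiderivative is - \frac{e^{\frac{\theta}{2}}}{4} + C.
The condition gives C = -1 - \frac{1}{4 e^{\frac{1}{2}}} - (- \frac{1}{4 e^{\frac{1}{2}}}) = -1.
So G(\theta) = \frac{- e^{\frac{\theta}{2}} - 4}{4}.
Check: d/d\theta[\frac{- e^{\frac{\theta}{2}} - 4}{4}] = - \frac{e^{\frac{\theta}{2}}}{8} = G'(\theta).

G(\theta) = \frac{- e^{\frac{\theta}{2}} - 4}{4}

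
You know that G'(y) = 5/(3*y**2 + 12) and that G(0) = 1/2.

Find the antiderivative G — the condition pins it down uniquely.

Since d/dy undoes antidifferentiation here, G(y) must give back the stated G'(y).
A general antiderivative is 5*atan(y/2)/6 + C.
The condition gives C = 1/2 - (0) = 1/2.
So G(y) = 5*atan(y/2)/6 + 1/2.
Check: d/dy[5*atan(y/2)/6 + 1/2] = 5/(3*y**2 + 12) = G'(y).

G(y) = 5*atan(y/2)/6 + 1/2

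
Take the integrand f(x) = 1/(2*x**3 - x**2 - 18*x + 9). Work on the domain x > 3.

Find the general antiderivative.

Factor the denominator ((x - 3)*(x + 3)*(2*x - 1)) and decompose: f = -4/(35*(2*x - 1)) + 1/(42*(x + 3)) + 1/(30*(x - 3)); each piece integrates to a log, atan, or power term.
Check: d/dx[(7*log(x - 3) - 12*log(x - 1/2) + 5*log(x + 3))/210] = 1/(2*x**3 - x**2 - 18*x + 9) = f(x).

F(x) = (7*log(x - 3) - 12*log(x - 1/2) + 5*log(x + 3))/210 + C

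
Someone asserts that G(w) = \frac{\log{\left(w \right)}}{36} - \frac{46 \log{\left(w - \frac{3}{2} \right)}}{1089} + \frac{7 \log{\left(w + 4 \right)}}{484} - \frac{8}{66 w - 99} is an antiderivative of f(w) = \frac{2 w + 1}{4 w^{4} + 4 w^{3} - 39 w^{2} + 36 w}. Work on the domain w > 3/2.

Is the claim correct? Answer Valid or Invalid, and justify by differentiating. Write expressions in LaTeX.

Valid: G'(w) = f(w).

d/dw[G] = \frac{2 w + 1}{4 w^{4} + 4 w^{3} - 39 w^{2} + 36 w}
This equals f(w) exactly, so the claim holds.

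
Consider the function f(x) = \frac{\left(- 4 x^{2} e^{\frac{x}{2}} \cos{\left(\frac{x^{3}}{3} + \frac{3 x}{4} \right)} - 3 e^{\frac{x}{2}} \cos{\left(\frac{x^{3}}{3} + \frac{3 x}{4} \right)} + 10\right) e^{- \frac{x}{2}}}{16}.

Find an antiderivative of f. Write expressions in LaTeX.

Differentiate the proposed F(x) back; it has to land on f(x) exactly.
Check: d/dx[- \frac{\sin{\left(\frac{x^{3}}{3} + \frac{3 x}{4} \right)}}{4} - \frac{5 e^{- \frac{x}{2}}}{4}] = \frac{\left(- 4 x^{2} e^{\frac{x}{2}} \cos{\left(\frac{x^{3}}{3} + \frac{3 x}{4} \right)} - 3 e^{\frac{x}{2}} \cos{\left(\frac{x^{3}}{3} + \frac{3 x}{4} \right)} + 10\right) e^{- \frac{x}{2}}}{16} = f(x).

An antiderivative is F(x) = - \frac{\sin{\left(\frac{x^{3}}{3} + \frac{3 x}{4} \right)}}{4} - \frac{5 e^{- \frac{x}{2}}}{4}.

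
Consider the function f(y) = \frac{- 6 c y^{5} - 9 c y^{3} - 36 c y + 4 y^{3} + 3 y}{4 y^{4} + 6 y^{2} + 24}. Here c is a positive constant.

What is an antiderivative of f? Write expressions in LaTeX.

An antiderivative is F(y) = - \frac{3 c y^{2}}{4} + \frac{\log{\left(\frac{2 y^{4}}{3} + y^{2} + 4 \right)}}{4}.

For F(y) to be correct the identity F'(y) - f(y) = 0 must hold.
Check: d/dy[- \frac{3 c y^{2}}{4} + \frac{\log{\left(\frac{2 y^{4}}{3} + y^{2} + 4 \right)}}{4}] = \frac{- 6 c y^{5} - 9 c y^{3} - 36 c y + 4 y^{3} + 3 y}{4 y^{4} + 6 y^{2} + 24} = f(y).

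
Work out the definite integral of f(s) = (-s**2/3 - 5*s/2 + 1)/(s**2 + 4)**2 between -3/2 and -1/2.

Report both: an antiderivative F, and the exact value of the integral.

Since d/ds undoes antidifferentiation here, F'(s) = f(s) is required of F(s).
F(s) = (14*s - (s**2 + 4)*atan(s/2) + 60)/(48*(s**2 + 4)) is an antiderivative of f.
Check: d/ds[(14*s - (s**2 + 4)*atan(s/2) + 60)/(48*(s**2 + 4))] = (-2*s**2 - 15*s + 6)/(6*s**4 + 48*s**2 + 96), which equals f(s).
F(-1/2) = atan(1/4)/48 + 53/204; F(-3/2) = atan(3/4)/48 + 13/100.
Integral = F(-1/2) - F(-3/2) = -atan(3/4)/48 + atan(1/4)/48 + 331/2550.

Antiderivative: F(s) = (14*s - (s**2 + 4)*atan(s/2) + 60)/(48*(s**2 + 4)); value = -atan(3/4)/48 + atan(1/4)/48 + 331/2550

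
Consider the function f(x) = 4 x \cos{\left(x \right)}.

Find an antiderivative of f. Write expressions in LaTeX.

An antiderivative is F(x) = 4 x \sin{\left(x \right)} + 4 \cos{\left(x \right)}.

An antiderivative F(x) passes only if d/dx[F] lands on f(x) exactly.
Check: d/dx[4 x \sin{\left(x \right)} + 4 \cos{\left(x \right)}] = 4 x \cos{\left(x \right)} = f(x).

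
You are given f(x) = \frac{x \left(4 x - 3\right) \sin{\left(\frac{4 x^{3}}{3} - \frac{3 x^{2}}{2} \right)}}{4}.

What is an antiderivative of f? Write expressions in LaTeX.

f matches the chain-rule pattern g'(h)*h' with inner function h(x) = \frac{4 x^{3}}{3} - \frac{3 x^{2}}{2}; substituting u = h(x) collapses the integral.
Check: d/dx[- \frac{\cos{\left(\frac{4 x^{3}}{3} - \frac{3 x^{2}}{2} \right)}}{4}] = x^{2} \sin{\left(\frac{4 x^{3}}{3} - \frac{3 x^{2}}{2} \right)} - \frac{3 x \sin{\left(\frac{4 x^{3}}{3} - \frac{3 x^{2}}{2} \right)}}{4}, which equals f(x).

An antiderivative is F(x) = - \frac{\cos{\left(\frac{4 x^{3}}{3} - \frac{3 x^{2}}{2} \right)}}{4}.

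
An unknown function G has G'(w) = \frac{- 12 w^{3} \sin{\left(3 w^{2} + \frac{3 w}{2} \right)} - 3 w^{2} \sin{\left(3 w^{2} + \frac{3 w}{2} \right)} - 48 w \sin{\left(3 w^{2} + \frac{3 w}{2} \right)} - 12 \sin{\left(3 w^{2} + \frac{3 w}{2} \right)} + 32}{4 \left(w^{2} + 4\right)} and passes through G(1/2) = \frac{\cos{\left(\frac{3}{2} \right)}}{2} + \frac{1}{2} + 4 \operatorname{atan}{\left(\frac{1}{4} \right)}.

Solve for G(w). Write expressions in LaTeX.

Since d/dw undoes antidifferentiation here, G(w) must give back the stated G'(w).
A general antiderivative is \frac{\cos{\left(3 w^{2} + \frac{3 w}{2} \right)}}{2} + 4 \operatorname{atan}{\left(\frac{w}{2} \right)} + C.
The condition gives C = \frac{\cos{\left(\frac{3}{2} \right)}}{2} + \frac{1}{2} + 4 \operatorname{atan}{\left(\frac{1}{4} \right)} - (\frac{\cos{\left(\frac{3}{2} \right)}}{2} + 4 \operatorname{atan}{\left(\frac{1}{4} \right)}) = \frac{1}{2}.
So G(w) = \frac{\cos{\left(3 w^{2} + \frac{3 w}{2} \right)}}{2} + 4 \operatorname{atan}{\left(\frac{w}{2} \right)} + \frac{1}{2}.
Check: d/dw[\frac{\cos{\left(3 w^{2} + \frac{3 w}{2} \right)}}{2} + 4 \operatorname{atan}{\left(\frac{w}{2} \right)} + \frac{1}{2}] = \frac{- 12 w^{3} \sin{\left(3 w^{2} + \frac{3 w}{2} \right)} - 3 w^{2} \sin{\left(3 w^{2} + \frac{3 w}{2} \right)} - 48 w \sin{\left(3 w^{2} + \frac{3 w}{2} \right)} - 12 \sin{\left(3 w^{2} + \frac{3 w}{2} \right)} + 32}{4 w^{2} + 16}, which equals G'(w).

G(w) = \frac{\cos{\left(3 w^{2} + \frac{3 w}{2} \right)}}{2} + 4 \operatorname{atan}{\left(\frac{w}{2} \right)} + \frac{1}{2}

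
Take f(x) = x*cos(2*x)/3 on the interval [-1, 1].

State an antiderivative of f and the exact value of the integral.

Antiderivative: F(x) = x*sin(2*x)/6 + cos(2*x)/12; value = 0

Differentiate the proposed F(x) back; it has to land on f(x) exactly.
F(x) = x*sin(2*x)/6 + cos(2*x)/12 is an antiderivative of f.
Check: d/dx[x*sin(2*x)/6 + cos(2*x)/12] = x*cos(2*x)/3 = f(x).
F(1) = cos(2)/12 + sin(2)/6; F(-1) = cos(2)/12 + sin(2)/6.
Integral = F(1) - F(-1) = 0.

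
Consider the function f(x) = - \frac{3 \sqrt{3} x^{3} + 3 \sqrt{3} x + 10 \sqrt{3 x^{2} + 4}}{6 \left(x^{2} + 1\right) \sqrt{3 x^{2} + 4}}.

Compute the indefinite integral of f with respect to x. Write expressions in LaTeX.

F(x) = - \frac{\sqrt{3} \sqrt{3 x^{2} + 4} + 10 \operatorname{atan}{\left(x \right)}}{6} + C

A candidate is checked by its d/dx: the result must match f(x).
Check: d/dx[- \frac{\sqrt{3} \sqrt{3 x^{2} + 4} + 10 \operatorname{atan}{\left(x \right)}}{6}] = \frac{- 3 \sqrt{3} x^{3} - 3 \sqrt{3} x - 10 \sqrt{3 x^{2} + 4}}{6 x^{2} \sqrt{3 x^{2} + 4} + 6 \sqrt{3 x^{2} + 4}}, which equals f(x).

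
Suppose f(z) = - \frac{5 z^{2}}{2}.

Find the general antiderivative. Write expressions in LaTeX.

F(z) = - \frac{5 z^{3}}{6} + C

For F(z) to be correct the identity F'(z) - f(z) = 0 must hold.
Check: d/dz[- \frac{5 z^{3}}{6}] = - \frac{5 z^{2}}{2} = f(z).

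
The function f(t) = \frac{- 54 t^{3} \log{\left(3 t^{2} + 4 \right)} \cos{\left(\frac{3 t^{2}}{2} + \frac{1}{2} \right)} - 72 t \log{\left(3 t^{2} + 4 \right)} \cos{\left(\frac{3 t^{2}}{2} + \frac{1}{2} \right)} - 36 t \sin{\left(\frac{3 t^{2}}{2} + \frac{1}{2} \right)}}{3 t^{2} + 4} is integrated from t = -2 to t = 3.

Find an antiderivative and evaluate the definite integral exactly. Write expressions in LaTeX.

f has the shape u'v + uv' for u = - 6 \log{\left(3 t^{2} + 4 \right)} and v = \sin{\left(\frac{3 t^{2}}{2} + \frac{1}{2} \right)} — it is the derivative of the product u*v.
F(t) = - 6 \log{\left(3 t^{2} + 4 \right)} \sin{\left(\frac{3 t^{2}}{2} + \frac{1}{2} \right)} is an antiderivative of f.
Check: d/dt[- 6 \log{\left(3 t^{2} + 4 \right)} \sin{\left(\frac{3 t^{2}}{2} + \frac{1}{2} \right)}] = \frac{- 54 t^{3} \log{\left(3 t^{2} + 4 \right)} \cos{\left(\frac{3 t^{2}}{2} + \frac{1}{2} \right)} - 72 t \log{\left(3 t^{2} + 4 \right)} \cos{\left(\frac{3 t^{2}}{2} + \frac{1}{2} \right)} - 36 t \sin{\left(\frac{3 t^{2}}{2} + \frac{1}{2} \right)}}{3 t^{2} + 4} = f(t).
F(3) = - 6 \log{\left(31 \right)} \sin{\left(14 \right)}; F(-2) = - 6 \log{\left(16 \right)} \sin{\left(\frac{13}{2} \right)}.
Integral = F(3) - F(-2) = - 6 \log{\left(31 \right)} \sin{\left(14 \right)} + 6 \log{\left(16 \right)} \sin{\left(\frac{13}{2} \right)}.

Antiderivative: F(t) = - 6 \log{\left(3 t^{2} + 4 \right)} \sin{\left(\frac{3 t^{2}}{2} + \frac{1}{2} \right)}; value = - 6 \log{\left(31 \right)} \sin{\left(14 \right)} + 6 \log{\left(16 \right)} \sin{\left(\frac{13}{2} \right)}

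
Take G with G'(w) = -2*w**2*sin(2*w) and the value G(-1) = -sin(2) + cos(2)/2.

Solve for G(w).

G(w) = w**2*cos(2*w) - w*sin(2*w) - cos(2*w)/2

Differentiate the proposed G(w) back; it has to land on the given G'(w).
A general antiderivative is w**2*cos(2*w) - w*sin(2*w) - cos(2*w)/2 + C.
The condition gives C = -sin(2) + cos(2)/2 - (-sin(2) + cos(2)/2) = 0.
So G(w) = w**2*cos(2*w) - w*sin(2*w) - cos(2*w)/2.
Check: d/dw[w**2*cos(2*w) - w*sin(2*w) - cos(2*w)/2] = -2*w**2*sin(2*w) = G'(w).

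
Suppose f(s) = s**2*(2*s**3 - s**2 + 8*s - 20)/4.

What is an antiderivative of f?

An antiderivative is F(s) = s**3*(5*s**3 - 3*s**2 + 30*s - 100)/60.

Since d/ds undoes antidifferentiation here, F'(s) = f(s) is required of F(s).
Check: d/ds[s**3*(5*s**3 - 3*s**2 + 30*s - 100)/60] = s**5/2 - s**4/4 + 2*s**3 - 5*s**2, which equals f(s).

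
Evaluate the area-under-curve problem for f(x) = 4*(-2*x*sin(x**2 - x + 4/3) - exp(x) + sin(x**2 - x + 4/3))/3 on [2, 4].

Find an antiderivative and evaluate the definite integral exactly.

Any candidate F(x) must reproduce f(x) exactly when differentiated.
F(x) = 4*(-exp(x) + cos(x**2 - x + 4/3))/3 is an antiderivative of f.
Check: d/dx[4*(-exp(x) + cos(x**2 - x + 4/3))/3] = -8*x*sin(x**2 - x + 4/3)/3 - 4*exp(x)/3 + 4*sin(x**2 - x + 4/3)/3, which equals f(x).
F(4) = -4*exp(4)/3 + 4*cos(40/3)/3; F(2) = -4*exp(2)/3 + 4*cos(10/3)/3.
Integral = F(4) - F(2) = -4*exp(4)/3 + 4*cos(40/3)/3 - 4*cos(10/3)/3 + 4*exp(2)/3.

Antiderivative: F(x) = 4*(-exp(x) + cos(x**2 - x + 4/3))/3; value = -4*exp(4)/3 + 4*cos(40/3)/3 - 4*cos(10/3)/3 + 4*exp(2)/3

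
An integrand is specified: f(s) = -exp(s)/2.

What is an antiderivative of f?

A candidate is checked by its d/ds: the result must match f(s).
Check: d/ds[-exp(s)/2] = -exp(s)/2 = f(s).

An antiderivative is F(s) = -exp(s)/2.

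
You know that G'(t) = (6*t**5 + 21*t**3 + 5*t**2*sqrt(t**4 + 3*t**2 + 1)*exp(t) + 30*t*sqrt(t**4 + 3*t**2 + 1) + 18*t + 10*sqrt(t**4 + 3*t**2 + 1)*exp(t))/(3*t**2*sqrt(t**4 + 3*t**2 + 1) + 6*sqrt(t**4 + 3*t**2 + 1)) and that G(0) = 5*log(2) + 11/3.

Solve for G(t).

G(t) = (3*sqrt(t**4 + 3*t**2 + 1) + 5*exp(t) + 15*log(t**2 + 2) + 3)/3

Any candidate G(t) must reproduce the stated G'(t) exactly.
A general antiderivative is sqrt(t**4 + 3*t**2 + 1) + 5*exp(t)/3 + 5*log(t**2 + 2) + C.
The condition gives C = 5*log(2) + 11/3 - (8/3 + 5*log(2)) = 1.
So G(t) = (3*sqrt(t**4 + 3*t**2 + 1) + 5*exp(t) + 15*log(t**2 + 2) + 3)/3.
Check: d/dt[(3*sqrt(t**4 + 3*t**2 + 1) + 5*exp(t) + 15*log(t**2 + 2) + 3)/3] = (6*t**5 + 21*t**3 + 5*t**2*sqrt(t**4 + 3*t**2 + 1)*exp(t) + 30*t*sqrt(t**4 + 3*t**2 + 1) + 18*t + 10*sqrt(t**4 + 3*t**2 + 1)*exp(t))/(3*t**2*sqrt(t**4 + 3*t**2 + 1) + 6*sqrt(t**4 + 3*t**2 + 1)) = G'(t).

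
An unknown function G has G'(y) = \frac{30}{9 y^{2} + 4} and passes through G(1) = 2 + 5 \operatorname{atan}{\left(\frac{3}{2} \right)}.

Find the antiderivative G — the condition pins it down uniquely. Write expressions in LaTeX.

G(y) = 5 \operatorname{atan}{\left(\frac{3 y}{2} \right)} + 2

Since d/dy undoes antidifferentiation here, G(y) must give back the stated G'(y).
A general antiderivative is 5 \operatorname{atan}{\left(\frac{3 y}{2} \right)} + C.
The condition gives C = 2 + 5 \operatorname{atan}{\left(\frac{3}{2} \right)} - (5 \operatorname{atan}{\left(\frac{3}{2} \right)}) = 2.
So G(y) = 5 \operatorname{atan}{\left(\frac{3 y}{2} \right)} + 2.
Check: d/dy[5 \operatorname{atan}{\left(\frac{3 y}{2} \right)} + 2] = \frac{30}{9 y^{2} + 4} = G'(y).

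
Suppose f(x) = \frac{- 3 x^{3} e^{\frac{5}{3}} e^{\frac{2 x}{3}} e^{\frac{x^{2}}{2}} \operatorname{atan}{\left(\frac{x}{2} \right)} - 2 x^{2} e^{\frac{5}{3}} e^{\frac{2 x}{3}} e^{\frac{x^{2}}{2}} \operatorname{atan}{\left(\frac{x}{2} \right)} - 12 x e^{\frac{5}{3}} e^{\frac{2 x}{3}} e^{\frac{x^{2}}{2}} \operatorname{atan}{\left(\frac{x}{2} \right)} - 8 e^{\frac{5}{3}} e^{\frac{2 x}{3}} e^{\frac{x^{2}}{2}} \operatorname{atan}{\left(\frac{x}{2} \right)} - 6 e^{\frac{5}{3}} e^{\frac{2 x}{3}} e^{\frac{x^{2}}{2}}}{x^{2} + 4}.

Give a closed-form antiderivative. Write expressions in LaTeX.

f has the shape u'v + uv' for u = - 3 \operatorname{atan}{\left(\frac{x}{2} \right)} and v = e^{\frac{x^{2}}{2} + \frac{2 x}{3} + \frac{5}{3}} — it is the derivative of the product u*v.
Check: d/dx[- 3 e^{\frac{5}{3}} e^{\frac{2 x}{3}} e^{\frac{x^{2}}{2}} \operatorname{atan}{\left(\frac{x}{2} \right)}] = \frac{- 3 x^{3} e^{\frac{5}{3}} e^{\frac{2 x}{3}} e^{\frac{x^{2}}{2}} \operatorname{atan}{\left(\frac{x}{2} \right)} - 2 x^{2} e^{\frac{5}{3}} e^{\frac{2 x}{3}} e^{\frac{x^{2}}{2}} \operatorname{atan}{\left(\frac{x}{2} \right)} - 12 x e^{\frac{5}{3}} e^{\frac{2 x}{3}} e^{\frac{x^{2}}{2}} \operatorname{atan}{\left(\frac{x}{2} \right)} - 8 e^{\frac{5}{3}} e^{\frac{2 x}{3}} e^{\frac{x^{2}}{2}} \operatorname{atan}{\left(\frac{x}{2} \right)} - 6 e^{\frac{5}{3}} e^{\frac{2 x}{3}} e^{\frac{x^{2}}{2}}}{x^{2} + 4} = f(x).

An antiderivative is F(x) = - 3 e^{\frac{5}{3}} e^{\frac{2 x}{3}} e^{\frac{x^{2}}{2}} \operatorname{atan}{\left(\frac{x}{2} \right)}.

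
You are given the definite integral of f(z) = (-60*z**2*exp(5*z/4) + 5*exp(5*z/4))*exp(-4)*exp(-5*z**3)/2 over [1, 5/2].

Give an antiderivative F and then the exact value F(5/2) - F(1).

Antiderivative: F(z) = 2*exp(-4)*exp(5*z/4)*exp(-5*z**3); value = -2*exp(-31/4) + 2*exp(-79)

f matches the chain-rule pattern g'(h)*h' with inner function h(z) = -5*z**3 + 5*z/4 - 4; substituting u = h(z) collapses the integral.
F(z) = 2*exp(-4)*exp(5*z/4)*exp(-5*z**3) is an antiderivative of f.
Check: d/dz[2*exp(-4)*exp(5*z/4)*exp(-5*z**3)] = (-60*z**2*exp(5*z/4) + 5*exp(5*z/4))*exp(-4)*exp(-5*z**3)/2 = f(z).
F(5/2) = 2*exp(-79); F(1) = 2*exp(-31/4).
Integral = F(5/2) - F(1) = -2*exp(-31/4) + 2*exp(-79).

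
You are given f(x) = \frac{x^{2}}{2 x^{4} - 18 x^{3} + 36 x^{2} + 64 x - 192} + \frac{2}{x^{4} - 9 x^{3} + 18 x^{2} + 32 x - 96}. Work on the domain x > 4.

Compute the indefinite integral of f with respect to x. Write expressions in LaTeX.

F(x) = - \frac{23 \log{\left(x - 4 \right)}}{18} + \frac{13 \log{\left(x - 3 \right)}}{10} - \frac{\log{\left(x + 2 \right)}}{45} - \frac{5}{3 x - 12} + C

Factor the denominator (2 \left(x - 4\right)^{2} \left(x - 3\right) \left(x + 2\right)) and decompose: f = - \frac{1}{45 \left(x + 2\right)} + \frac{13}{10 \left(x - 3\right)} - \frac{23}{18 \left(x - 4\right)} + \frac{5}{3 \left(x - 4\right)^{2}}; each piece integrates to a log, atan, or power term.
Check: d/dx[- \frac{23 \log{\left(x - 4 \right)}}{18} + \frac{13 \log{\left(x - 3 \right)}}{10} - \frac{\log{\left(x + 2 \right)}}{45} - \frac{5}{3 x - 12}] = \frac{x^{2} + 4}{2 x^{4} - 18 x^{3} + 36 x^{2} + 64 x - 192}, which equals f(x).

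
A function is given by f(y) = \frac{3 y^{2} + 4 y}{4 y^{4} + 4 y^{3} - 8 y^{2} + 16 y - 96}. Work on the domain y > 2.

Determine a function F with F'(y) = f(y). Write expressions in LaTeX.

Factor the denominator (4 \left(y - 2\right) \left(y + 3\right) \left(y^{2} + 4\right)) and decompose: f = - \frac{7 y - 34}{104 \left(y^{2} + 4\right)} - \frac{3}{52 \left(y + 3\right)} + \frac{1}{8 \left(y - 2\right)}; each piece integrates to a log, atan, or power term.
Check: d/dy[\frac{26 \log{\left(y - 2 \right)} - 12 \log{\left(y + 3 \right)} - 7 \log{\left(y^{2} + 4 \right)} + 34 \operatorname{atan}{\left(\frac{y}{2} \right)}}{208}] = \frac{3 y^{2} + 4 y}{4 y^{4} + 4 y^{3} - 8 y^{2} + 16 y - 96} = f(y).

An antiderivative is F(y) = \frac{26 \log{\left(y - 2 \right)} - 12 \log{\left(y + 3 \right)} - 7 \log{\left(y^{2} + 4 \right)} + 34 \operatorname{atan}{\left(\frac{y}{2} \right)}}{208}.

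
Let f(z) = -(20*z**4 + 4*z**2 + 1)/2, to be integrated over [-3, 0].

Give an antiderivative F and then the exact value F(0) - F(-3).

Any candidate F(z) must reproduce f(z) exactly when differentiated.
F(z) = -(12*z**5 + 4*z**3 + 3*z + 30)/6 is an antiderivative of f.
Check: d/dz[-(12*z**5 + 4*z**3 + 3*z + 30)/6] = -10*z**4 - 2*z**2 - 1/2, which equals f(z).
F(0) = -5; F(-3) = 1001/2.
Integral = F(0) - F(-3) = -1011/2.

Antiderivative: F(z) = -(12*z**5 + 4*z**3 + 3*z + 30)/6; value = -1011/2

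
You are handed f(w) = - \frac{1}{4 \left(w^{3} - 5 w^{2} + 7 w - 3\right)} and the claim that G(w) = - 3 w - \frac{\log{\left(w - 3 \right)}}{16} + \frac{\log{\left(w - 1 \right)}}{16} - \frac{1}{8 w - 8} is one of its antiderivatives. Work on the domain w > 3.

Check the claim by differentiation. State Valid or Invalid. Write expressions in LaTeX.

d/dw[G] = \frac{- 12 w^{3} + 60 w^{2} - 84 w + 35}{4 w^{3} - 20 w^{2} + 28 w - 12}
d/dw[G] - f(w) = -3 != 0.

Invalid: d/dw[G] - f = -3, which is not 0.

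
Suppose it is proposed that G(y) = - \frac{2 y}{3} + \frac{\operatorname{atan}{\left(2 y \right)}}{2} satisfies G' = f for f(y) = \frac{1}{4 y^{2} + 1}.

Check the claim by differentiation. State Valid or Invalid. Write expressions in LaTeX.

Invalid: d/dy[G] - f = - \frac{2}{3}, which is not 0.

d/dy[G] = \frac{1 - 8 y^{2}}{12 y^{2} + 3}
d/dy[G] - f(y) = - \frac{2}{3} != 0.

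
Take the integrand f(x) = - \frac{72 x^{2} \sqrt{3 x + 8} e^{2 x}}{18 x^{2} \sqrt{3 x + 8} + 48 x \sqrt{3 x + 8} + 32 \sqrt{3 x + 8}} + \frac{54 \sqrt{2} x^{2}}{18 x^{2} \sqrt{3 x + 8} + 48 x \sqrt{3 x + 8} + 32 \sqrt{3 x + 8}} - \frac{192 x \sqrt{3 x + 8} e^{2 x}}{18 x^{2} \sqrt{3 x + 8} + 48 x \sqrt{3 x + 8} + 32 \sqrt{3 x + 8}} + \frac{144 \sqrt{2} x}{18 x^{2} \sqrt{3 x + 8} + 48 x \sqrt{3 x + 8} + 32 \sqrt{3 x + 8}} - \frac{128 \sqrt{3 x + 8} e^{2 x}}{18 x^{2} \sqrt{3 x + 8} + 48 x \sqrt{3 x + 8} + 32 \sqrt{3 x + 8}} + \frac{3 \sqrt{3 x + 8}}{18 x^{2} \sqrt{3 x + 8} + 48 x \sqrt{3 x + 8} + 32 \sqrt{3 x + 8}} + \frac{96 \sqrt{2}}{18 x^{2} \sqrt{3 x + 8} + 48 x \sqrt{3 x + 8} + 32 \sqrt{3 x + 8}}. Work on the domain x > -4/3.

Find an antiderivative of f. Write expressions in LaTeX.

The integrand splits into summands that can be handled one at a time.
Check: d/dx[\frac{24 x \sqrt{3 x + 8} - 12 \sqrt{2} x e^{2 x} + 32 \sqrt{3 x + 8} - 16 \sqrt{2} e^{2 x} - \sqrt{2}}{6 \sqrt{2} x + 8 \sqrt{2}}] = \frac{- 72 x^{2} \sqrt{3 x + 8} e^{2 x} + 54 \sqrt{2} x^{2} - 192 x \sqrt{3 x + 8} e^{2 x} + 144 \sqrt{2} x - 128 \sqrt{3 x + 8} e^{2 x} + 3 \sqrt{3 x + 8} + 96 \sqrt{2}}{18 x^{2} \sqrt{3 x + 8} + 48 x \sqrt{3 x + 8} + 32 \sqrt{3 x + 8}}, which equals f(x).

An antiderivative is F(x) = \frac{24 x \sqrt{3 x + 8} - 12 \sqrt{2} x e^{2 x} + 32 \sqrt{3 x + 8} - 16 \sqrt{2} e^{2 x} - \sqrt{2}}{6 \sqrt{2} x + 8 \sqrt{2}}.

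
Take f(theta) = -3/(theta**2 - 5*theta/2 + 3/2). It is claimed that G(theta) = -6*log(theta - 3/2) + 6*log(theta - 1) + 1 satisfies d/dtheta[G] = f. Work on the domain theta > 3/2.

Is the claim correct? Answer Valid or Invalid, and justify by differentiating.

Valid. The derivative of G reproduces f.

d/dtheta[G] = -6/(2*theta**2 - 5*theta + 3)
This equals f(theta) exactly, so the claim holds.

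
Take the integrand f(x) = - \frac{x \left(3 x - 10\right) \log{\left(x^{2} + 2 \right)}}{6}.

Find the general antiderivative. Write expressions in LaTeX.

Recover f(x) by differentiating a candidate F(x); any mismatch rules it out.
Check: d/dx[- \frac{3 x^{3} \log{\left(x^{2} + 2 \right)} - 2 x^{3} - 15 x^{2} \log{\left(x^{2} + 2 \right)} + 15 x^{2} + 12 x - 30 \log{\left(x^{2} + 2 \right)} - 12 \sqrt{2} \operatorname{atan}{\left(\frac{\sqrt{2} x}{2} \right)}}{18}] = - \frac{x^{2} \log{\left(x^{2} + 2 \right)}}{2} + \frac{5 x \log{\left(x^{2} + 2 \right)}}{3}, which equals f(x).

F(x) = - \frac{3 x^{3} \log{\left(x^{2} + 2 \right)} - 2 x^{3} - 15 x^{2} \log{\left(x^{2} + 2 \right)} + 15 x^{2} + 12 x - 30 \log{\left(x^{2} + 2 \right)} - 12 \sqrt{2} \operatorname{atan}{\left(\frac{\sqrt{2} x}{2} \right)}}{18} + C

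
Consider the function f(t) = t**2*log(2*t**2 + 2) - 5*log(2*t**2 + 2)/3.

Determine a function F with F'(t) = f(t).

The integrand splits into summands that can be handled one at a time.
Check: d/dt[t**3*log(t**2 + 1)/3 - 2*t**3/9 + t**3*log(2)/3 - 5*t*log(t**2 + 1)/3 - 5*t*log(2)/3 + 4*t - 4*atan(t)] = t**2*log(t**2 + 1) + t**2*log(2) - 5*log(t**2 + 1)/3 - 5*log(2)/3, which equals f(t).

An antiderivative is F(t) = t**3*log(t**2 + 1)/3 - 2*t**3/9 + t**3*log(2)/3 - 5*t*log(t**2 + 1)/3 - 5*t*log(2)/3 + 4*t - 4*atan(t).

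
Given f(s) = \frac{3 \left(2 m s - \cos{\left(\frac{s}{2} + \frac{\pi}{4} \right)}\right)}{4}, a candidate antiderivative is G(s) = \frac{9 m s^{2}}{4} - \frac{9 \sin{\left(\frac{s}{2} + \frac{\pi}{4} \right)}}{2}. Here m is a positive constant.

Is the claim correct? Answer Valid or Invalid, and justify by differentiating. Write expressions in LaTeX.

Invalid: d/ds[G] - f = 3 m s - \frac{3 \cos{\left(\frac{s}{2} + \frac{\pi}{4} \right)}}{2}, which is not 0.

d/ds[G] = \frac{9 m s}{2} - \frac{9 \cos{\left(\frac{s}{2} + \frac{\pi}{4} \right)}}{4}
d/ds[G] - f(s) = 3 m s - \frac{3 \cos{\left(\frac{s}{2} + \frac{\pi}{4} \right)}}{2} != 0.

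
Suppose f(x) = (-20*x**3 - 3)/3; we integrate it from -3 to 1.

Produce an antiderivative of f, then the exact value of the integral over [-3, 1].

Antiderivative: F(x) = -x*(5*x**3 + 3)/3; value = 388/3

Any candidate F(x) must reproduce f(x) exactly when differentiated.
F(x) = -x*(5*x**3 + 3)/3 is an antiderivative of f.
Check: d/dx[-x*(5*x**3 + 3)/3] = -20*x**3/3 - 1, which equals f(x).
F(1) = -8/3; F(-3) = -132.
Integral = F(1) - F(-3) = 388/3.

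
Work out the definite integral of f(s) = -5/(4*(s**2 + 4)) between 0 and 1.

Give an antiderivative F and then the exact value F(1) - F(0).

Since d/ds undoes antidifferentiation here, F'(s) = f(s) is required of F(s).
F(s) = -5*atan(s/2)/8 is an antiderivative of f.
Check: d/ds[-5*atan(s/2)/8] = -5/(4*s**2 + 16), which equals f(s).
F(1) = -5*atan(1/2)/8; F(0) = 0.
Integral = F(1) - F(0) = -5*atan(1/2)/8.

Antiderivative: F(s) = -5*atan(s/2)/8; value = -5*atan(1/2)/8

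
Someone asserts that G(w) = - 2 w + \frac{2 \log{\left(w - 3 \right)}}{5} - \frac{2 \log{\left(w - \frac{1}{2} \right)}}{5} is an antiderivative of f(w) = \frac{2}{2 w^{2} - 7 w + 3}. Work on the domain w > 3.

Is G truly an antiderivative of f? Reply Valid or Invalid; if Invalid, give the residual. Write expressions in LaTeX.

d/dw[G] = \frac{- 4 w^{2} + 14 w - 4}{2 w^{2} - 7 w + 3}
d/dw[G] - f(w) = -2 != 0.

Invalid: d/dw[G] - f = -2, which is not 0.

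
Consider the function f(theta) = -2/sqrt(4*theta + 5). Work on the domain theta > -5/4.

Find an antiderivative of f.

An antiderivative is F(theta) = -sqrt(4*theta + 5).

For F(theta) to be correct the identity F'(theta) - f(theta) = 0 must hold.
Check: d/dtheta[-sqrt(4*theta + 5)] = -2/sqrt(4*theta + 5) = f(theta).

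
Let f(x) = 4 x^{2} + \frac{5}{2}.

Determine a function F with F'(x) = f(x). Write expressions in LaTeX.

An antiderivative is F(x) = \frac{x \left(8 x^{2} + 15\right)}{6}.

A first test for any F(x): its x-derivative must equal f(x) identically.
Check: d/dx[\frac{x \left(8 x^{2} + 15\right)}{6}] = 4 x^{2} + \frac{5}{2} = f(x).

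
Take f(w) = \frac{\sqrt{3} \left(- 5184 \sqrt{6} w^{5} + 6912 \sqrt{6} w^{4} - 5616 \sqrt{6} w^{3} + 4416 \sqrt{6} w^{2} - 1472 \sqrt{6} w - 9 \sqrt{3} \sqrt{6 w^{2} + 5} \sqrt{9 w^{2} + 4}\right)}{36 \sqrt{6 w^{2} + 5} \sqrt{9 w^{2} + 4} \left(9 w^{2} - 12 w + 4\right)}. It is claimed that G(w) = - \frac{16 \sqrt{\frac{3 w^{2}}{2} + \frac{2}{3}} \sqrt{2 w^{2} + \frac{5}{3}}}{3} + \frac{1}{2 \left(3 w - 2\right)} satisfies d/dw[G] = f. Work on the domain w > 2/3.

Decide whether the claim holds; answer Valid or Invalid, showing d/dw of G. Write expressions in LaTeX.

Invalid: d/dw[G] - f = \frac{- 5184 \sqrt{6} w^{5} \sqrt{6 w^{2} + 5} \sqrt{9 w^{2} + 4} + 6912 \sqrt{6} w^{4} \sqrt{6 w^{2} + 5} \sqrt{9 w^{2} + 4} - 486 \sqrt{3} w^{4} - 5616 \sqrt{6} w^{3} \sqrt{6 w^{2} + 5} \sqrt{9 w^{2} + 4} + 4416 \sqrt{6} w^{2} \sqrt{6 w^{2} + 5} \sqrt{9 w^{2} + 4} - 621 \sqrt{3} w^{2} - 1472 \sqrt{6} w \sqrt{6 w^{2} + 5} \sqrt{9 w^{2} + 4} - 180 \sqrt{3}}{5832 \sqrt{3} w^{6} - 7776 \sqrt{3} w^{5} + 10044 \sqrt{3} w^{4} - 9936 \sqrt{3} w^{3} + 5472 \sqrt{3} w^{2} - 2880 \sqrt{3} w + 960 \sqrt{3}}, which is not 0.

d/dw[G] = \frac{- 5184 \sqrt{6} w^{5} + 6912 \sqrt{6} w^{4} - 5616 \sqrt{6} w^{3} + 4416 \sqrt{6} w^{2} - 1472 \sqrt{6} w - 9 \sqrt{3} \sqrt{6 w^{2} + 5} \sqrt{9 w^{2} + 4}}{54 \sqrt{3} w^{2} \sqrt{6 w^{2} + 5} \sqrt{9 w^{2} + 4} - 72 \sqrt{3} w \sqrt{6 w^{2} + 5} \sqrt{9 w^{2} + 4} + 24 \sqrt{3} \sqrt{6 w^{2} + 5} \sqrt{9 w^{2} + 4}}
d/dw[G] - f(w) = \frac{- 5184 \sqrt{6} w^{5} \sqrt{6 w^{2} + 5} \sqrt{9 w^{2} + 4} + 6912 \sqrt{6} w^{4} \sqrt{6 w^{2} + 5} \sqrt{9 w^{2} + 4} - 486 \sqrt{3} w^{4} - 5616 \sqrt{6} w^{3} \sqrt{6 w^{2} + 5} \sqrt{9 w^{2} + 4} + 4416 \sqrt{6} w^{2} \sqrt{6 w^{2} + 5} \sqrt{9 w^{2} + 4} - 621 \sqrt{3} w^{2} - 1472 \sqrt{6} w \sqrt{6 w^{2} + 5} \sqrt{9 w^{2} + 4} - 180 \sqrt{3}}{5832 \sqrt{3} w^{6} - 7776 \sqrt{3} w^{5} + 10044 \sqrt{3} w^{4} - 9936 \sqrt{3} w^{3} + 5472 \sqrt{3} w^{2} - 2880 \sqrt{3} w + 960 \sqrt{3}} != 0.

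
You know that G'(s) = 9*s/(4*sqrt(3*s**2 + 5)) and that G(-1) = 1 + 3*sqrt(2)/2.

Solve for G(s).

G(s) = 3*sqrt(3*s**2 + 5)/4 + 1

The substitution u = 3*s**2 + 5 works: G'(s) is exactly (dG/du)*(du/ds) for that inner function.
A general antiderivative is 3*sqrt(3*s**2 + 5)/4 + C.
The condition gives C = 1 + 3*sqrt(2)/2 - (3*sqrt(2)/2) = 1.
So G(s) = 3*sqrt(3*s**2 + 5)/4 + 1.
Check: d/ds[3*sqrt(3*s**2 + 5)/4 + 1] = 9*s/(4*sqrt(3*s**2 + 5)) = G'(s).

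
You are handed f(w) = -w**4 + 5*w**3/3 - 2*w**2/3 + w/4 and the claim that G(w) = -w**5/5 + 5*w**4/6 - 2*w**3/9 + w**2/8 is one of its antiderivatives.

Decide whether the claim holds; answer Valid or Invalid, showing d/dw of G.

d/dw[G] = -w**4 + 10*w**3/3 - 2*w**2/3 + w/4
d/dw[G] - f(w) = 5*w**3/3 != 0.

Invalid: d/dw[G] - f = 5*w**3/3, which is not 0.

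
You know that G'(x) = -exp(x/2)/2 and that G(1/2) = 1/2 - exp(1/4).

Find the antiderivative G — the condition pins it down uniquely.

A candidate passes only if d/dx[G] lands on the given G'(x) exactly.
A general antiderivative is -exp(x/2) + C.
The condition gives C = 1/2 - exp(1/4) - (-exp(1/4)) = 1/2.
So G(x) = -(2*exp(x/2) - 1)/2.
Check: d/dx[-(2*exp(x/2) - 1)/2] = -exp(x/2)/2 = G'(x).

G(x) = -(2*exp(x/2) - 1)/2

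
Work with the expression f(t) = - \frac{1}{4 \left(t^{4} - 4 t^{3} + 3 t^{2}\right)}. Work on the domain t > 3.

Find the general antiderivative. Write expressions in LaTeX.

F(t) = \frac{- 8 t \log{\left(t \right)} - t \log{\left(t - 3 \right)} + 9 t \log{\left(t - 1 \right)} + 6}{72 t} + C

The denominator factors as 4 t^{2} \left(t - 3\right) \left(t - 1\right); partial fractions split f into directly integrable pieces: \frac{1}{8 \left(t - 1\right)} - \frac{1}{72 \left(t - 3\right)} - \frac{1}{9 t} - \frac{1}{12 t^{2}}.
Check: d/dt[\frac{- 8 t \log{\left(t \right)} - t \log{\left(t - 3 \right)} + 9 t \log{\left(t - 1 \right)} + 6}{72 t}] = - \frac{1}{4 t^{4} - 16 t^{3} + 12 t^{2}}, which equals f(t).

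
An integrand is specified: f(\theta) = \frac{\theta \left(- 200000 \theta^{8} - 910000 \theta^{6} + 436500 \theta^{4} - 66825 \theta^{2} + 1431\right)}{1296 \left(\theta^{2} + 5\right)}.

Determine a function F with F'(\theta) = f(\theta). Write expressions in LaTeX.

An antiderivative is F(\theta) = - \frac{3125 \theta^{8}}{162} + \frac{625 \theta^{6}}{54} - \frac{125 \theta^{4}}{48} + \frac{25 \theta^{2}}{96} - \frac{3 \log{\left(\theta^{2} + 5 \right)}}{4}.

Since d/d\theta undoes antidifferentiation here, F'(\theta) = f(\theta) is required of F(\theta).
Check: d/d\theta[- \frac{3125 \theta^{8}}{162} + \frac{625 \theta^{6}}{54} - \frac{125 \theta^{4}}{48} + \frac{25 \theta^{2}}{96} - \frac{3 \log{\left(\theta^{2} + 5 \right)}}{4}] = \frac{- 200000 \theta^{9} - 910000 \theta^{7} + 436500 \theta^{5} - 66825 \theta^{3} + 1431 \theta}{1296 \theta^{2} + 6480}, which equals f(\theta).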